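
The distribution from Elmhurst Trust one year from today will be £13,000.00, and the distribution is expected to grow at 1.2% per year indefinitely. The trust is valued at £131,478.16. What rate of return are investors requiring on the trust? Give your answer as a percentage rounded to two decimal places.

11.09%

P = D₁/(r − g) ⇒ r = D₁/P + g = £13,000.0000/£131,478.16 + 0.012 = 0.098876 + 0.012 = 0.110876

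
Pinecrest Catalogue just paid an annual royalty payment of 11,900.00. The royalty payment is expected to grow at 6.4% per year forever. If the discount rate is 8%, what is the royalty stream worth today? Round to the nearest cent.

D₁ = D₀ × (1 + g) = 11,900.00 × 1.064 = 12,661.6000
Growing perpetuity: P = D₁ / (r − g) = 12,661.6000 / (0.08 − 0.064) = 791,350.00

791350.00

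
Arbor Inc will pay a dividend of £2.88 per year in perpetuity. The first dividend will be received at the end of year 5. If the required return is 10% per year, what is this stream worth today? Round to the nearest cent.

Value at end of year 4: C / r = £2.88 / 0.1 = £28.8000
Discount to today: PV = £28.8000 / (1 + 0.1)^4 = £28.8000 / 1.464100 = £19.67

£19.67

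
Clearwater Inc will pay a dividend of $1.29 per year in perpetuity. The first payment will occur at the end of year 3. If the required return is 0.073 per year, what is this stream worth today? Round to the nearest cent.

$15.35

Value at end of year 2: C / r = $1.29 / 0.073 = $17.6712
Discount to today: PV = $17.6712 / (1 + 0.073)^2 = $17.6712 / 1.151329 = $15.35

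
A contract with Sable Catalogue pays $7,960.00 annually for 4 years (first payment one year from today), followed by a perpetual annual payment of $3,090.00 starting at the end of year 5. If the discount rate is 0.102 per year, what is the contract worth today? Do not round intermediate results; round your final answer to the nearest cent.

$45664.76

PV of 4-year annuity: $7,960.00 × [1 − (1+0.102)^−4] / 0.102 = 25123.27537
Perpetuity value at year 4: $3,090.00 / 0.102 = 30294.11765
PV of perpetuity: 30294.11765 / (1+0.102)^4 = 20541.48939
Total PV = 25123.27537 + 20541.48939 = 45664.76477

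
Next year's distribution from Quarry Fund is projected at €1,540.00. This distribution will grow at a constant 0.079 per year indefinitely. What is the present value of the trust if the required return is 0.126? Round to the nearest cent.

€32765.96

Growing perpetuity: P = D₁ / (r − g) = €1,540.0000 / (0.126 − 0.079) = €32,765.96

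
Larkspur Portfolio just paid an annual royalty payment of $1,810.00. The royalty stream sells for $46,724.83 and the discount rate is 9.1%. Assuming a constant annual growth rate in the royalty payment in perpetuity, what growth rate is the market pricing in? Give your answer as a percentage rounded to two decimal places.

P = D₀(1+g)/(r−g) ⇒ P(r−g) = D₀(1+g) ⇒ g(P+D₀) = P·r − D₀
g = (P·r − D₀)/(P + D₀) = ($46,724.83×0.091 − $1,810.00) / ($46,724.83 + $1,810.00) = 0.050314

5.03%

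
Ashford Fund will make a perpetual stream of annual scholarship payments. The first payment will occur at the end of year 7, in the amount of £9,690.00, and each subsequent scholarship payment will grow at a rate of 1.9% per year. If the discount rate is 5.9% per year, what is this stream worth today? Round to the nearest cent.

£171746.55

Value at end of year 6: C₁ / (r − g) = £9,690.00 / (0.059 − 0.019) = £242,250.0000
Discount to today: PV = £242,250.0000 / (1 + 0.059)^6 = £242,250.0000 / 1.410509 = £171,746.55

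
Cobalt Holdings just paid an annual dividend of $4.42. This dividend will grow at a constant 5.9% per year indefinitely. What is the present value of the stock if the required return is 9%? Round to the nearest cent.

$150.99

D₁ = D₀ × (1 + g) = $4.42 × 1.059 = $4.6808
Growing perpetuity: P = D₁ / (r − g) = $4.6808 / (0.09 − 0.059) = $150.99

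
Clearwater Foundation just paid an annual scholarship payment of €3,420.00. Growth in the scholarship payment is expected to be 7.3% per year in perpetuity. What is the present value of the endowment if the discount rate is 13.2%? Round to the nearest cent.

€62197.63

D₁ = D₀ × (1 + g) = €3,420.00 × 1.073 = €3,669.6600
Growing perpetuity: P = D₁ / (r − g) = €3,669.6600 / (0.132 − 0.073) = €62,197.63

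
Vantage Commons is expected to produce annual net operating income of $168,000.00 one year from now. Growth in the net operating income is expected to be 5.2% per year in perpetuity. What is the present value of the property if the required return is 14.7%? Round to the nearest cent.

Growing perpetuity: P = D₁ / (r − g) = $168,000.0000 / (0.147 − 0.052) = $1,768,421.05

$1768421.05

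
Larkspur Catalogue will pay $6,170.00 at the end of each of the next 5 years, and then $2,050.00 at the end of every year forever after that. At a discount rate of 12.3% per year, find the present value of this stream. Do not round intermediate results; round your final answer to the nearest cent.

PV of 5-year annuity: $6,170.00 × [1 − (1+0.123)^−5] / 0.123 = 22077.15909
Perpetuity value at year 5: $2,050.00 / 0.123 = 16666.66667
PV of perpetuity: 16666.66667 / (1+0.123)^5 = 9331.46794
Total PV = 22077.15909 + 9331.46794 = 31408.62703

$31408.63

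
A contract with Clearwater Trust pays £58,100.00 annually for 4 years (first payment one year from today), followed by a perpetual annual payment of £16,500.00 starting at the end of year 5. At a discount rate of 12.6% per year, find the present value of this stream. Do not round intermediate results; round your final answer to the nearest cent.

£255725.87

PV of 4-year annuity: £58,100.00 × [1 − (1+0.126)^−4] / 0.126 = 174262.97965
Perpetuity value at year 4: £16,500.00 / 0.126 = 130952.38095
PV of perpetuity: 130952.38095 / (1+0.126)^4 = 81462.89448
Total PV = 174262.97965 + 81462.89448 = 255725.87413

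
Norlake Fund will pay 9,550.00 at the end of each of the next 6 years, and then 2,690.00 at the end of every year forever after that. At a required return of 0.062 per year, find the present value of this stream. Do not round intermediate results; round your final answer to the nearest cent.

PV of 6-year annuity: 9,550.00 × [1 − (1+0.062)^−6] / 0.062 = 46666.79993
Perpetuity value at year 6: 2,690.00 / 0.062 = 43387.09677
PV of perpetuity: 43387.09677 / (1+0.062)^6 = 30242.20758
Total PV = 46666.79993 + 30242.20758 = 76909.00751

76909.01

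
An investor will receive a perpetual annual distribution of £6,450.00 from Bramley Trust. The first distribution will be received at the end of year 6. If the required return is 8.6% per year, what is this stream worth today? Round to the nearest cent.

Value at end of year 5: C / r = £6,450.00 / 0.086 = £75,000.0000
Discount to today: PV = £75,000.0000 / (1 + 0.086)^5 = £75,000.0000 / 1.510599 = £49,649.19

£49649.19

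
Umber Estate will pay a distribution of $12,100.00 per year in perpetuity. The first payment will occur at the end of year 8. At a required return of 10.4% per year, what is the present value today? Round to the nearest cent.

$58206.10

Value at end of year 7: C / r = $12,100.00 / 0.104 = $116,346.1538
Discount to today: PV = $116,346.1538 / (1 + 0.104)^7 = $116,346.1538 / 1.998865 = $58,206.10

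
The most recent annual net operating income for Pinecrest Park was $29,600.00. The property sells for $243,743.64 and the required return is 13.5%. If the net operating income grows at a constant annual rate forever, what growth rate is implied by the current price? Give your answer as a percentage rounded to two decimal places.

1.21%

P = D₀(1+g)/(r−g) ⇒ P(r−g) = D₀(1+g) ⇒ g(P+D₀) = P·r − D₀
g = (P·r − D₀)/(P + D₀) = ($243,743.64×0.135 − $29,600.00) / ($243,743.64 + $29,600.00) = 0.012092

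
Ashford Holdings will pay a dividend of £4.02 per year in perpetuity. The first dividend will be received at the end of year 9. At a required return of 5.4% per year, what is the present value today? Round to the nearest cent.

£48.88

Value at end of year 8: C / r = £4.02 / 0.054 = £74.4444
Discount to today: PV = £74.4444 / (1 + 0.054)^8 = £74.4444 / 1.523088 = £48.88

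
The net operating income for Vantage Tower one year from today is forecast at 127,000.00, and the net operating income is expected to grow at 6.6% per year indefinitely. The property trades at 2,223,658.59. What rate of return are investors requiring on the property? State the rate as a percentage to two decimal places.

P = D₁/(r − g) ⇒ r = D₁/P + g = 127,000.0000/2,223,658.59 + 0.066 = 0.057113 + 0.066 = 0.123113

12.31%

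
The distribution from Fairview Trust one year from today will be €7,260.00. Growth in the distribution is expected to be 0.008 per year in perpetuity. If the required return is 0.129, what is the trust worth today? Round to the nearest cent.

Growing perpetuity: P = D₁ / (r − g) = €7,260.0000 / (0.129 − 0.008) = €60,000.00

€60000.00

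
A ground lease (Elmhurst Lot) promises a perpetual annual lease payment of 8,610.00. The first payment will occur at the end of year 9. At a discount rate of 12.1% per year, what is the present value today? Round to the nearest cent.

28534.67

Value at end of year 8: C / r = 8,610.00 / 0.121 = 71,157.0248
Discount to today: PV = 71,157.0248 / (1 + 0.121)^8 = 71,157.0248 / 2.493704 = 28,534.67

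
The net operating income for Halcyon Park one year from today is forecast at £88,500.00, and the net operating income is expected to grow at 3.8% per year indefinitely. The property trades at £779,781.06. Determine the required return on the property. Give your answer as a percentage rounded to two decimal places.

15.15%

P = D₁/(r − g) ⇒ r = D₁/P + g = £88,500.0000/£779,781.06 + 0.038 = 0.113493 + 0.038 = 0.151493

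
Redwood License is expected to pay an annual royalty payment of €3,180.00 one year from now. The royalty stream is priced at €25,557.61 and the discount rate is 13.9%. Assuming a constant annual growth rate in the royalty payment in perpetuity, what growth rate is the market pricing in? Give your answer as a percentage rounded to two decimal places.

P = D₁/(r−g) ⇒ g = r − D₁/P = 0.139 − €3,180.00/€25,557.61 = 0.014575

1.46%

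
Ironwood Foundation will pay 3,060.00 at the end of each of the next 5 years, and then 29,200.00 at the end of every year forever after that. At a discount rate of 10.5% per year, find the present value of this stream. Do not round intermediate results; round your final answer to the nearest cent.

180256.92

PV of 5-year annuity: 3,060.00 × [1 − (1+0.105)^−5] / 0.105 = 11453.14616
Perpetuity value at year 5: 29,200.00 / 0.105 = 278095.23810
PV of perpetuity: 278095.23810 / (1+0.105)^5 = 168803.77797
Total PV = 11453.14616 + 168803.77797 = 180256.92413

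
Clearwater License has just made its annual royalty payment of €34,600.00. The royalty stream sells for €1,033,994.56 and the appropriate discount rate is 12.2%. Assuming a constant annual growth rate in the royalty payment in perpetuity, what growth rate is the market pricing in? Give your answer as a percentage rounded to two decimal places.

8.57%

P = D₀(1+g)/(r−g) ⇒ P(r−g) = D₀(1+g) ⇒ g(P+D₀) = P·r − D₀
g = (P·r − D₀)/(P + D₀) = (€1,033,994.56×0.122 − €34,600.00) / (€1,033,994.56 + €34,600.00) = 0.085671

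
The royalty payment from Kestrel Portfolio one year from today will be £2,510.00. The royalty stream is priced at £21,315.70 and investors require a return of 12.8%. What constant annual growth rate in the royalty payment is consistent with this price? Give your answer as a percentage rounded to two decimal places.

P = D₁/(r−g) ⇒ g = r − D₁/P = 0.128 − £2,510.00/£21,315.70 = 0.010246

1.02%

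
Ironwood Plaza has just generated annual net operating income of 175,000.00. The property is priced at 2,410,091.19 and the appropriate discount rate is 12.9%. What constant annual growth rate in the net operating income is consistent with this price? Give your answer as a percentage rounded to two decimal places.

5.26%

P = D₀(1+g)/(r−g) ⇒ P(r−g) = D₀(1+g) ⇒ g(P+D₀) = P·r − D₀
g = (P·r − D₀)/(P + D₀) = (2,410,091.19×0.129 − 175,000.00) / (2,410,091.19 + 175,000.00) = 0.052571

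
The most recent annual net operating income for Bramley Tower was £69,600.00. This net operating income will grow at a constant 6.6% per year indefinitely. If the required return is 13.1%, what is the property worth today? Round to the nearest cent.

D₁ = D₀ × (1 + g) = £69,600.00 × 1.066 = £74,193.6000
Growing perpetuity: P = D₁ / (r − g) = £74,193.6000 / (0.131 − 0.066) = £1,141,440.00

£1141440.00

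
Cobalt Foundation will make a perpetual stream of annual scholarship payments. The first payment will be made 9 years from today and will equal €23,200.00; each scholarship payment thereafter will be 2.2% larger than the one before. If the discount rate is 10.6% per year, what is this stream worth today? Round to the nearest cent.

Value at end of year 8: C₁ / (r − g) = €23,200.00 / (0.106 − 0.022) = €276,190.4762
Discount to today: PV = €276,190.4762 / (1 + 0.106)^8 = €276,190.4762 / 2.238933 = €123,358.10

€123358.10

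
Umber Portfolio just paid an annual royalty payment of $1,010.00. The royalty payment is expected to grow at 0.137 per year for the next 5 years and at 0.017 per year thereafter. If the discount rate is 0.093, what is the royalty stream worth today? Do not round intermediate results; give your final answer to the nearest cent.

D_1 = 1148.37000
D_2 = 1305.69669
D_3 = 1484.57714
D_4 = 1687.96420
D_5 = 1919.21530
Terminal value at year 5: TV = D_5×(1+g_2)/(r−g_2) = 1951.84196/0.076 = 25682.13106
P_0 = D_1/(1+r)^1 + D_2/(1+r)^2 + D_3/(1+r)^3 + D_4/(1+r)^4 + D_5/(1+r)^5 + TV/(1+r)^5
    = 1050.65874 + 1092.95424 + 1136.95240 + 1182.72175 + 1230.33361 + 16463.80631 = 22157.42705

$22157.43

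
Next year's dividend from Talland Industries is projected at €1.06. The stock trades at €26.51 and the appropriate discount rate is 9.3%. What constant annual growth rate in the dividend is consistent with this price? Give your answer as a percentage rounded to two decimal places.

5.30%

P = D₁/(r−g) ⇒ g = r − D₁/P = 0.093 − €1.06/€26.51 = 0.053015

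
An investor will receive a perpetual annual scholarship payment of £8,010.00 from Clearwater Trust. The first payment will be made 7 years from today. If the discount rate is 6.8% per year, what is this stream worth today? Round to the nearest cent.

£79377.26

Value at end of year 6: C / r = £8,010.00 / 0.068 = £117,794.1176
Discount to today: PV = £117,794.1176 / (1 + 0.068)^6 = £117,794.1176 / 1.483978 = £79,377.26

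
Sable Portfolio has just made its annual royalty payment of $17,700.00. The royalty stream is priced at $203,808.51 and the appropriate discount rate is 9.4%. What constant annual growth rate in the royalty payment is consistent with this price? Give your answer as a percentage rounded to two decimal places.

0.66%

P = D₀(1+g)/(r−g) ⇒ P(r−g) = D₀(1+g) ⇒ g(P+D₀) = P·r − D₀
g = (P·r − D₀)/(P + D₀) = ($203,808.51×0.094 − $17,700.00) / ($203,808.51 + $17,700.00) = 0.006582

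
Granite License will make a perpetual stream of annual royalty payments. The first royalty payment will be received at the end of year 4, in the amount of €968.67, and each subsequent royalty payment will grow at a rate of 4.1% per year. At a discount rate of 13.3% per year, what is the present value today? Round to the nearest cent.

€7239.33

Value at end of year 3: C₁ / (r − g) = €968.67 / (0.133 − 0.041) = €10,529.0217
Discount to today: PV = €10,529.0217 / (1 + 0.133)^3 = €10,529.0217 / 1.454420 = €7,239.33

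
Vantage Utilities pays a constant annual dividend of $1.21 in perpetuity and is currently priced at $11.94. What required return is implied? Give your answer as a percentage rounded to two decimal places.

P = C/r ⇒ r = C/P = $1.21/$11.94 = 0.101340

10.13%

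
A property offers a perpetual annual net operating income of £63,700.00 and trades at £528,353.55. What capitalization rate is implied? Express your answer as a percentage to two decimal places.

P = C/r ⇒ r = C/P = £63,700.00/£528,353.55 = 0.120563

12.06%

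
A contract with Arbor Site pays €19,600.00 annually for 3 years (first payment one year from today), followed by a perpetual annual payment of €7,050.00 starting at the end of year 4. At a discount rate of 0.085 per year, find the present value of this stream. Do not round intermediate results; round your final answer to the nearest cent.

PV of 3-year annuity: €19,600.00 × [1 − (1+0.085)^−3] / 0.085 = 50058.83848
Perpetuity value at year 3: €7,050.00 / 0.085 = 82941.17647
PV of perpetuity: 82941.17647 / (1+0.085)^3 = 64935.31875
Total PV = 50058.83848 + 64935.31875 = 114994.15723

€114994.16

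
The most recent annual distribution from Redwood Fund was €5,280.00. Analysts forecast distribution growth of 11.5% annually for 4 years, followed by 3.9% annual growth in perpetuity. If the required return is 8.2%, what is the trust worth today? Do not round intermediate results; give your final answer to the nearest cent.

D_1 = 5887.20000
D_2 = 6564.22800
D_3 = 7319.11422
D_4 = 8160.81236
Terminal value at year 4: TV = D_4×(1+g_2)/(r−g_2) = 8479.08404/0.043 = 197188.00086
P_0 = D_1/(1+r)^1 + D_2/(1+r)^2 + D_3/(1+r)^3 + D_4/(1+r)^4 + TV/(1+r)^4
    = 5441.03512 + 5606.98166 + 5777.98942 + 5954.21276 + 143870.39665 = 166650.61562

€166650.62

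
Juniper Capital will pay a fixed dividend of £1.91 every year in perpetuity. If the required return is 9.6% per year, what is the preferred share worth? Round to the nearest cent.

£19.90

Level perpetuity: PV = C / r = £1.91 / 0.096 = £19.90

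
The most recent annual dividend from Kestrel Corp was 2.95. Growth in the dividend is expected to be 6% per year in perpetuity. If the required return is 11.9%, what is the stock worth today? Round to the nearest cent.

D₁ = D₀ × (1 + g) = 2.95 × 1.06 = 3.1270
Growing perpetuity: P = D₁ / (r − g) = 3.1270 / (0.119 − 0.06) = 53.00

53.00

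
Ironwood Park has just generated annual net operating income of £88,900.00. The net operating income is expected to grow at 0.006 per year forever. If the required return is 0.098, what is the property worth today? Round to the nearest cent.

D₁ = D₀ × (1 + g) = £88,900.00 × 1.006 = £89,433.4000
Growing perpetuity: P = D₁ / (r − g) = £89,433.4000 / (0.098 − 0.006) = £972,102.17

£972102.17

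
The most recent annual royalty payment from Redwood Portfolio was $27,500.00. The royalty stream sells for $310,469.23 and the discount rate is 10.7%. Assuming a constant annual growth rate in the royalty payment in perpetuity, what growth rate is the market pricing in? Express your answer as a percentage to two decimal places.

1.69%

P = D₀(1+g)/(r−g) ⇒ P(r−g) = D₀(1+g) ⇒ g(P+D₀) = P·r − D₀
g = (P·r − D₀)/(P + D₀) = ($310,469.23×0.107 − $27,500.00) / ($310,469.23 + $27,500.00) = 0.016925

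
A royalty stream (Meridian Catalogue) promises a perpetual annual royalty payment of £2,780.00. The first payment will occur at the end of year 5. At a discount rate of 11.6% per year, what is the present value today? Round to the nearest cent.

Value at end of year 4: C / r = £2,780.00 / 0.116 = £23,965.5172
Discount to today: PV = £23,965.5172 / (1 + 0.116)^4 = £23,965.5172 / 1.551161 = £15,450.05

£15450.05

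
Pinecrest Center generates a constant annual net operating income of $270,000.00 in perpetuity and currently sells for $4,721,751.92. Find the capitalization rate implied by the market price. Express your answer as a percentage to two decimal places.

P = C/r ⇒ r = C/P = $270,000.00/$4,721,751.92 = 0.057182

5.72%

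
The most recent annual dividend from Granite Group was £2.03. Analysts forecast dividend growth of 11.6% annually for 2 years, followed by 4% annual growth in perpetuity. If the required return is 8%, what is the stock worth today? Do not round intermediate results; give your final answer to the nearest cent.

D_1 = 2.26548
D_2 = 2.52828
Terminal value at year 2: TV = D_2×(1+g_2)/(r−g_2) = 2.62941/0.04 = 65.73517
P_0 = D_1/(1+r)^1 + D_2/(1+r)^2 + TV/(1+r)^2
    = 2.09767 + 2.16759 + 56.35731 = 60.62257

£60.62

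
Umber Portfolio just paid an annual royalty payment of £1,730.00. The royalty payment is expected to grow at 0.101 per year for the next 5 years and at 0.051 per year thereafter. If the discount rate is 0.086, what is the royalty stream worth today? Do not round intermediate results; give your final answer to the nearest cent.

D_1 = 1904.73000
D_2 = 2097.10773
D_3 = 2308.91561
D_4 = 2542.11609
D_5 = 2798.86981
Terminal value at year 5: TV = D_5×(1+g_2)/(r−g_2) = 2941.61217/0.035 = 84046.06208
P_0 = D_1/(1+r)^1 + D_2/(1+r)^2 + D_3/(1+r)^3 + D_4/(1+r)^4 + D_5/(1+r)^5 + TV/(1+r)^5
    = 1753.89503 + 1778.12010 + 1802.67977 + 1827.57866 + 1852.82146 + 55637.58149 = 64652.67650

£64652.68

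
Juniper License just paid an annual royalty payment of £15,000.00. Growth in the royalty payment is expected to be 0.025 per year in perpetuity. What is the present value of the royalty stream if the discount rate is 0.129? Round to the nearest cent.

£147836.54

D₁ = D₀ × (1 + g) = £15,000.00 × 1.025 = £15,375.0000
Growing perpetuity: P = D₁ / (r − g) = £15,375.0000 / (0.129 − 0.025) = £147,836.54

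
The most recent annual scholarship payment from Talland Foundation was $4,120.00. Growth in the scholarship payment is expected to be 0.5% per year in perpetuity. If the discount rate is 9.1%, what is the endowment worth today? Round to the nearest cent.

D₁ = D₀ × (1 + g) = $4,120.00 × 1.005 = $4,140.6000
Growing perpetuity: P = D₁ / (r − g) = $4,140.6000 / (0.091 − 0.005) = $48,146.51

$48146.51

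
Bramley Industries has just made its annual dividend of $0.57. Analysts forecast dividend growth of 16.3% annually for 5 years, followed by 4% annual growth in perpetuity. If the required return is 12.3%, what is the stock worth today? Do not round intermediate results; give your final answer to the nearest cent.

D_1 = 0.66291
D_2 = 0.77096
D_3 = 0.89663
D_4 = 1.04278
D_5 = 1.21276
Terminal value at year 5: TV = D_5×(1+g_2)/(r−g_2) = 1.26127/0.083 = 15.19598
P_0 = D_1/(1+r)^1 + D_2/(1+r)^2 + D_3/(1+r)^3 + D_4/(1+r)^4 + D_5/(1+r)^5 + TV/(1+r)^5
    = 0.59030 + 0.61133 + 0.63310 + 0.65565 + 0.67901 + 8.50805 = 11.67744

$11.68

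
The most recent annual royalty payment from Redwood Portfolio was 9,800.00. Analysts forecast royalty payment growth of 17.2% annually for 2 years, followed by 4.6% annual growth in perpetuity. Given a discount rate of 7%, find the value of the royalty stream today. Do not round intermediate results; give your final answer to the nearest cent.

D_1 = 11485.60000
D_2 = 13461.12320
Terminal value at year 2: TV = D_2×(1+g_2)/(r−g_2) = 14080.33487/0.024 = 586680.61947
P_0 = D_1/(1+r)^1 + D_2/(1+r)^2 + TV/(1+r)^2
    = 10734.20561 + 11757.46633 + 512429.57417 = 534921.24611

534921.25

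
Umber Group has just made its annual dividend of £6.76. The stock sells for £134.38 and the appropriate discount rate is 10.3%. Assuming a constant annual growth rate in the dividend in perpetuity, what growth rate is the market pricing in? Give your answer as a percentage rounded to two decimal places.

5.02%

P = D₀(1+g)/(r−g) ⇒ P(r−g) = D₀(1+g) ⇒ g(P+D₀) = P·r − D₀
g = (P·r − D₀)/(P + D₀) = (£134.38×0.103 − £6.76) / (£134.38 + £6.76) = 0.050171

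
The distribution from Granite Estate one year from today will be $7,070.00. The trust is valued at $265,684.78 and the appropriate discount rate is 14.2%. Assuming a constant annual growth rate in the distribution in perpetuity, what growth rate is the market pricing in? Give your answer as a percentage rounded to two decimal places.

P = D₁/(r−g) ⇒ g = r − D₁/P = 0.142 − $7,070.00/$265,684.78 = 0.115390

11.54%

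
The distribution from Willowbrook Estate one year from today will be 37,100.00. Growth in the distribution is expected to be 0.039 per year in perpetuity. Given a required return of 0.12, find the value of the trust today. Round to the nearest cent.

Growing perpetuity: P = D₁ / (r − g) = 37,100.0000 / (0.12 − 0.039) = 458,024.69

458024.69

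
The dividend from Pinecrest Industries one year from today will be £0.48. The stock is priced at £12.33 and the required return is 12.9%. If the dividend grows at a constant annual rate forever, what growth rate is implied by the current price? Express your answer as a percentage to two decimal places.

9.01%

P = D₁/(r−g) ⇒ g = r − D₁/P = 0.129 − £0.48/£12.33 = 0.090071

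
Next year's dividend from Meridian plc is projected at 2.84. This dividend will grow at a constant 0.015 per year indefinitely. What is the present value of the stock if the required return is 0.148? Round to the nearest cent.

21.35

Growing perpetuity: P = D₁ / (r − g) = 2.8400 / (0.148 − 0.015) = 21.35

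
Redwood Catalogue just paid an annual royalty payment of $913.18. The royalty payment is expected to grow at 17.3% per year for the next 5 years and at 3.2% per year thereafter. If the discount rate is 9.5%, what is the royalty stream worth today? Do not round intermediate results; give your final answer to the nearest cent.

$26740.97

D_1 = 1071.16014
D_2 = 1256.47084
D_3 = 1473.84030
D_4 = 1728.81467
D_5 = 2027.89961
Terminal value at year 5: TV = D_5×(1+g_2)/(r−g_2) = 2092.79240/0.063 = 33218.92695
P_0 = D_1/(1+r)^1 + D_2/(1+r)^2 + D_3/(1+r)^3 + D_4/(1+r)^4 + D_5/(1+r)^5 + TV/(1+r)^5
    = 978.22844 + 1047.91046 + 1122.55614 + 1202.51904 + 1288.17794 + 21101.58141 = 26740.97343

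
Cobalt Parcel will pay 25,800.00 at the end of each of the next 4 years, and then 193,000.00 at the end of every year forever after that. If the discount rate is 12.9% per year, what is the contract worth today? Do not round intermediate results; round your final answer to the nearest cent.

PV of 4-year annuity: 25,800.00 × [1 − (1+0.129)^−4] / 0.129 = 76901.08418
Perpetuity value at year 4: 193,000.00 / 0.129 = 1496124.03101
PV of perpetuity: 1496124.03101 / (1+0.129)^4 = 920856.23078
Total PV = 76901.08418 + 920856.23078 = 997757.31496

997757.31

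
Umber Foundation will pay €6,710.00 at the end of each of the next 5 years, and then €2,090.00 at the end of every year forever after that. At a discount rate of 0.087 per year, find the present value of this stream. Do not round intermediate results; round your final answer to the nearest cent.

PV of 5-year annuity: €6,710.00 × [1 − (1+0.087)^−5] / 0.087 = 26303.99265
Perpetuity value at year 5: €2,090.00 / 0.087 = 24022.98851
PV of perpetuity: 24022.98851 / (1+0.087)^5 = 15829.94161
Total PV = 26303.99265 + 15829.94161 = 42133.93427

€42133.93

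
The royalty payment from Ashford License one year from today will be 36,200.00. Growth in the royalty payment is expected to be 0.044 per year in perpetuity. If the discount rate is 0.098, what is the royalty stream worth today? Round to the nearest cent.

670370.37

Growing perpetuity: P = D₁ / (r − g) = 36,200.0000 / (0.098 − 0.044) = 670,370.37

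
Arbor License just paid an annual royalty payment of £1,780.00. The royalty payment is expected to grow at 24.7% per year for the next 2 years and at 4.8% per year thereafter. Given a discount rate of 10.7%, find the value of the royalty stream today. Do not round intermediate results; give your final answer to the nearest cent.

£44384.36

D_1 = 2219.66000
D_2 = 2767.91602
Terminal value at year 2: TV = D_2×(1+g_2)/(r−g_2) = 2900.77599/0.059 = 49165.69473
P_0 = D_1/(1+r)^1 + D_2/(1+r)^2 + TV/(1+r)^2
    = 2005.11292 + 2258.69540 + 40120.55559 = 44384.36391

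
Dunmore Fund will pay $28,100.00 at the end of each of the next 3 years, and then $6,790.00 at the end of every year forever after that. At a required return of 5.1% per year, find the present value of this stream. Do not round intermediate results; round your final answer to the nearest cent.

PV of 3-year annuity: $28,100.00 × [1 − (1+0.051)^−3] / 0.051 = 76380.10602
Perpetuity value at year 3: $6,790.00 / 0.051 = 133137.25490
PV of perpetuity: 133137.25490 / (1+0.051)^3 = 114680.99441
Total PV = 76380.10602 + 114680.99441 = 191061.10042

$191061.10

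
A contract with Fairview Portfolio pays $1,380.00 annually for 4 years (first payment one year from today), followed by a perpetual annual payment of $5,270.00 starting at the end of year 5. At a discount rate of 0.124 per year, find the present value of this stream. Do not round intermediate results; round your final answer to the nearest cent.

$30783.56

PV of 4-year annuity: $1,380.00 × [1 − (1+0.124)^−4] / 0.124 = 4156.47392
Perpetuity value at year 4: $5,270.00 / 0.124 = 42500.00000
PV of perpetuity: 42500.00000 / (1+0.124)^4 = 26627.08871
Total PV = 4156.47392 + 26627.08871 = 30783.56263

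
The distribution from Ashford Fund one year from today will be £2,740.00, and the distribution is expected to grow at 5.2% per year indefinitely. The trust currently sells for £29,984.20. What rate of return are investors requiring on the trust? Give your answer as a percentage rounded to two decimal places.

14.34%

P = D₁/(r − g) ⇒ r = D₁/P + g = £2,740.0000/£29,984.20 + 0.052 = 0.091381 + 0.052 = 0.143381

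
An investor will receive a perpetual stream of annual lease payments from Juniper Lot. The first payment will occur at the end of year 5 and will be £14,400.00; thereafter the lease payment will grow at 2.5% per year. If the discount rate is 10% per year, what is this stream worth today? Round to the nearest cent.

£131138.58

Value at end of year 4: C₁ / (r − g) = £14,400.00 / (0.1 − 0.025) = £192,000.0000
Discount to today: PV = £192,000.0000 / (1 + 0.1)^4 = £192,000.0000 / 1.464100 = £131,138.58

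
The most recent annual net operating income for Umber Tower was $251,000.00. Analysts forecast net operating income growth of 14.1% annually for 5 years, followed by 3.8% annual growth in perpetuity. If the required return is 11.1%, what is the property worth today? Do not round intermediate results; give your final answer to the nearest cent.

$5438014.70

D_1 = 286391.00000
D_2 = 326772.13100
D_3 = 372847.00147
D_4 = 425418.42868
D_5 = 485402.42712
Terminal value at year 5: TV = D_5×(1+g_2)/(r−g_2) = 503847.71935/0.073 = 6902023.55278
P_0 = D_1/(1+r)^1 + D_2/(1+r)^2 + D_3/(1+r)^3 + D_4/(1+r)^4 + D_5/(1+r)^5 + TV/(1+r)^5
    = 257777.67777 + 264738.37114 + 271887.02202 + 279228.70579 + 286768.63483 + 4077614.28710 = 5438014.69865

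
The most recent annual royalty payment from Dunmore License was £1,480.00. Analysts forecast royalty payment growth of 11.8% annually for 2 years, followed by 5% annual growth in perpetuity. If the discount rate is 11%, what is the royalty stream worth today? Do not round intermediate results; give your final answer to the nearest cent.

D_1 = 1654.64000
D_2 = 1849.88752
Terminal value at year 2: TV = D_2×(1+g_2)/(r−g_2) = 1942.38190/0.06 = 32373.03160
P_0 = D_1/(1+r)^1 + D_2/(1+r)^2 + TV/(1+r)^2
    = 1490.66667 + 1501.41021 + 26274.67868 = 29266.75556

£29266.76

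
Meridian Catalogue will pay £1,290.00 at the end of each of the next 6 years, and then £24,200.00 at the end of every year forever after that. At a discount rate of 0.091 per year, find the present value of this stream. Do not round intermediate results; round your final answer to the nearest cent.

£163467.36

PV of 6-year annuity: £1,290.00 × [1 − (1+0.091)^−6] / 0.091 = 5769.62232
Perpetuity value at year 6: £24,200.00 / 0.091 = 265934.06593
PV of perpetuity: 265934.06593 / (1+0.091)^6 = 157697.74026
Total PV = 5769.62232 + 157697.74026 = 163467.36258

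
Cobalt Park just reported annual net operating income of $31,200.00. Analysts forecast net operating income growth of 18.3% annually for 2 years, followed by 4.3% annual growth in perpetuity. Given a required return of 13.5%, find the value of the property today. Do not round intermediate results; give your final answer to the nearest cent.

D_1 = 36909.60000
D_2 = 43664.05680
Terminal value at year 2: TV = D_2×(1+g_2)/(r−g_2) = 45541.61124/0.092 = 495017.51350
P_0 = D_1/(1+r)^1 + D_2/(1+r)^2 + TV/(1+r)^2
    = 32519.47137 + 33894.74416 + 384263.24090 = 450677.45643

$450677.46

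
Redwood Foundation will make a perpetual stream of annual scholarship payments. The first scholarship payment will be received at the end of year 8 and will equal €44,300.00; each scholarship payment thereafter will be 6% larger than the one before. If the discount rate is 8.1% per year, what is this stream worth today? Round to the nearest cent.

€1222938.38

Value at end of year 7: C₁ / (r − g) = €44,300.00 / (0.081 − 0.06) = €2,109,523.8095
Discount to today: PV = €2,109,523.8095 / (1 + 0.081)^7 = €2,109,523.8095 / 1.724963 = €1,222,938.38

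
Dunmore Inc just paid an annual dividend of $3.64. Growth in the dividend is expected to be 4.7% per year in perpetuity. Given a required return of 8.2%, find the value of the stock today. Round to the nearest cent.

D₁ = D₀ × (1 + g) = $3.64 × 1.047 = $3.8111
Growing perpetuity: P = D₁ / (r − g) = $3.8111 / (0.082 − 0.047) = $108.89

$108.89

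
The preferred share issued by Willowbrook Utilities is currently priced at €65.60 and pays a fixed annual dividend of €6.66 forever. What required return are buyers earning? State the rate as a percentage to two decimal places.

P = C/r ⇒ r = C/P = €6.66/€65.60 = 0.101524

10.15%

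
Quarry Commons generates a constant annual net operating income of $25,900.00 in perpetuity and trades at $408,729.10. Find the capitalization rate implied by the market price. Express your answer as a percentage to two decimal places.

P = C/r ⇒ r = C/P = $25,900.00/$408,729.10 = 0.063367

6.34%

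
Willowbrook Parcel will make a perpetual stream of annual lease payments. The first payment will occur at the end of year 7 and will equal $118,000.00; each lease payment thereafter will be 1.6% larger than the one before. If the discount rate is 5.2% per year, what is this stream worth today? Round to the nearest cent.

Value at end of year 6: C₁ / (r − g) = $118,000.00 / (0.052 − 0.016) = $3,277,777.7778
Discount to today: PV = $3,277,777.7778 / (1 + 0.052)^6 = $3,277,777.7778 / 1.355484 = $2,418,160.19

$2418160.19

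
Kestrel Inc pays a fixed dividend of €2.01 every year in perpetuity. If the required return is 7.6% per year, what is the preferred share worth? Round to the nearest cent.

Level perpetuity: PV = C / r = €2.01 / 0.076 = €26.45

€26.45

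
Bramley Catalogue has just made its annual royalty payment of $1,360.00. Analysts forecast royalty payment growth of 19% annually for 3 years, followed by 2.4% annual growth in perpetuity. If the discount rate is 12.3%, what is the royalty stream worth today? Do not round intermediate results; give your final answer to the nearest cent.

$21324.56

D_1 = 1618.40000
D_2 = 1925.89600
D_3 = 2291.81624
Terminal value at year 3: TV = D_3×(1+g_2)/(r−g_2) = 2346.81983/0.099 = 23705.25081
P_0 = D_1/(1+r)^1 + D_2/(1+r)^2 + D_3/(1+r)^3 + TV/(1+r)^3
    = 1441.13980 + 1527.12054 + 1618.23103 + 16738.06638 = 21324.55775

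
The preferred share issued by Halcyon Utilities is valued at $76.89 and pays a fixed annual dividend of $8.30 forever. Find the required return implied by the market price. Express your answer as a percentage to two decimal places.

P = C/r ⇒ r = C/P = $8.30/$76.89 = 0.107946

10.79%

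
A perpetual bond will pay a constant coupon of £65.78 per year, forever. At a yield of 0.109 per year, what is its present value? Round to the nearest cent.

£603.49

Level perpetuity: PV = C / r = £65.78 / 0.109 = £603.49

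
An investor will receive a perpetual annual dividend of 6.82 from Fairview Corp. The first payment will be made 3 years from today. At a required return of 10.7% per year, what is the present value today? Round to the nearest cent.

Value at end of year 2: C / r = 6.82 / 0.107 = 63.7383
Discount to today: PV = 63.7383 / (1 + 0.107)^2 = 63.7383 / 1.225449 = 52.01

52.01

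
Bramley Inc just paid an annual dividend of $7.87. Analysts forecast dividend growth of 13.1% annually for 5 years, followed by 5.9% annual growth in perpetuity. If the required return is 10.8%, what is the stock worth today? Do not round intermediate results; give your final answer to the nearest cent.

$230.36

D_1 = 8.90097
D_2 = 10.06700
D_3 = 11.38577
D_4 = 12.87731
D_5 = 14.56424
Terminal value at year 5: TV = D_5×(1+g_2)/(r−g_2) = 15.42353/0.049 = 314.76587
P_0 = D_1/(1+r)^1 + D_2/(1+r)^2 + D_3/(1+r)^3 + D_4/(1+r)^4 + D_5/(1+r)^5 + TV/(1+r)^5
    = 8.03337 + 8.20012 + 8.37034 + 8.54410 + 8.72146 + 188.49023 = 230.35961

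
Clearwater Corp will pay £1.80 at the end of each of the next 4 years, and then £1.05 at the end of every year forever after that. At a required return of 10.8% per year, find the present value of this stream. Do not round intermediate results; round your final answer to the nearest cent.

PV of 4-year annuity: £1.80 × [1 − (1+0.108)^−4] / 0.108 = 5.60833
Perpetuity value at year 4: £1.05 / 0.108 = 9.72222
PV of perpetuity: 9.72222 / (1+0.108)^4 = 6.45069
Total PV = 5.60833 + 6.45069 = 12.05903

£12.06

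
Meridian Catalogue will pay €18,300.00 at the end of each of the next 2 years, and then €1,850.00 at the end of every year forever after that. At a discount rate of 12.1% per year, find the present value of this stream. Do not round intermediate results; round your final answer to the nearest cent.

PV of 2-year annuity: €18,300.00 × [1 − (1+0.121)^−2] / 0.121 = 30887.34173
Perpetuity value at year 2: €1,850.00 / 0.121 = 15289.25620
PV of perpetuity: 15289.25620 / (1+0.121)^2 = 12166.76537
Total PV = 30887.34173 + 12166.76537 = 43054.10710

€43054.11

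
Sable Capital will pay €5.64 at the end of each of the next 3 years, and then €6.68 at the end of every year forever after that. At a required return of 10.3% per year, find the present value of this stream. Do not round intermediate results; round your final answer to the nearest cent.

€62.28

PV of 3-year annuity: €5.64 × [1 − (1+0.103)^−3] / 0.103 = 13.95210
Perpetuity value at year 3: €6.68 / 0.103 = 64.85437
PV of perpetuity: 64.85437 / (1+0.103)^3 = 48.32954
Total PV = 13.95210 + 48.32954 = 62.28164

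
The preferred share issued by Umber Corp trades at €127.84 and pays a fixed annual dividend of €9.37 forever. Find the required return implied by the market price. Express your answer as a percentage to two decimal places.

7.33%

P = C/r ⇒ r = C/P = €9.37/€127.84 = 0.073295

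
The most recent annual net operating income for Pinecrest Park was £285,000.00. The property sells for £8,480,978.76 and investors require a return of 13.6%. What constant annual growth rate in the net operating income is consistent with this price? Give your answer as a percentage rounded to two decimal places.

9.91%

P = D₀(1+g)/(r−g) ⇒ P(r−g) = D₀(1+g) ⇒ g(P+D₀) = P·r − D₀
g = (P·r − D₀)/(P + D₀) = (£8,480,978.76×0.136 − £285,000.00) / (£8,480,978.76 + £285,000.00) = 0.099066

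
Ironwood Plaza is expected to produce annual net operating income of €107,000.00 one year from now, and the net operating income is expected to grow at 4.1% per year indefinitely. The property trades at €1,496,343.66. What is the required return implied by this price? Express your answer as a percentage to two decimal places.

P = D₁/(r − g) ⇒ r = D₁/P + g = €107,000.0000/€1,496,343.66 + 0.041 = 0.071508 + 0.041 = 0.112508

11.25%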